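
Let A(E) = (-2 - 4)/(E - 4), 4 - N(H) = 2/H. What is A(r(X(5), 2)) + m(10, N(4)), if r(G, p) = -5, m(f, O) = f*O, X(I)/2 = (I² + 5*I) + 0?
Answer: 107/3 ≈ 35.667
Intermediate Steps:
X(I) = 2*I² + 10*I (X(I) = 2*((I² + 5*I) + 0) = 2*(I² + 5*I) = 2*I² + 10*I)
N(H) = 4 - 2/H
m(f, O) = O*f
A(E) = -6/(-4 + E)
A(r(X(5), 2)) + m(10, N(4)) = -6/(-4 - 5) + (4 - 2/4)*10 = -6/(-9) + (4 - 2*¼)*10 = -6*(-⅑) + (4 - ½)*10 = ⅔ + (7/2)*10 = ⅔ + 35 = 107/3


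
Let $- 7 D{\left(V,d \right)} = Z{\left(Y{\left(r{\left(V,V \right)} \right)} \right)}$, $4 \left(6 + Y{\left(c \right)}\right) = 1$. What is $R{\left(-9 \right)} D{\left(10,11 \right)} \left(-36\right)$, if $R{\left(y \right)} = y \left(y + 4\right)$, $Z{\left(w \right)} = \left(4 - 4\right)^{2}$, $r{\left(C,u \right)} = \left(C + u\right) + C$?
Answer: $0$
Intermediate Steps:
$r{\left(C,u \right)} = u + 2 C$
$Y{\left(c \right)} = - \frac{23}{4}$ ($Y{\left(c \right)} = -6 + \frac{1}{4} \cdot 1 = -6 + \frac{1}{4} = - \frac{23}{4}$)
$Z{\left(w \right)} = 0$ ($Z{\left(w \right)} = 0^{2} = 0$)
$R{\left(y \right)} = y \left(4 + y\right)$
$D{\left(V,d \right)} = 0$ ($D{\left(V,d \right)} = \left(- \frac{1}{7}\right) 0 = 0$)
$R{\left(-9 \right)} D{\left(10,11 \right)} \left(-36\right) = - 9 \left(4 - 9\right) 0 \left(-36\right) = \left(-9\right) \left(-5\right) 0 \left(-36\right) = 45 \cdot 0 \left(-36\right) = 0 \left(-36\right) = 0$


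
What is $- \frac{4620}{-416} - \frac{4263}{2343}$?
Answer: $\frac{754271}{81224} \approx 9.2863$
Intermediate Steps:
$- \frac{4620}{-416} - \frac{4263}{2343} = \left(-4620\right) \left(- \frac{1}{416}\right) - \frac{1421}{781} = \frac{1155}{104} - \frac{1421}{781} = \frac{754271}{81224}$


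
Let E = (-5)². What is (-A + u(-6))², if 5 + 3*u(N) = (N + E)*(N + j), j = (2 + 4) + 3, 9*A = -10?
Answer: 27556/81 ≈ 340.20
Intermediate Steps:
A = -10/9 (A = (⅑)*(-10) = -10/9 ≈ -1.1111)
j = 9 (j = 6 + 3 = 9)
E = 25
u(N) = -5/3 + (9 + N)*(25 + N)/3 (u(N) = -5/3 + ((N + 25)*(N + 9))/3 = -5/3 + ((25 + N)*(9 + N))/3 = -5/3 + ((9 + N)*(25 + N))/3 = -5/3 + (9 + N)*(25 + N)/3)
(-A + u(-6))² = (-1*(-10/9) + (220/3 + (⅓)*(-6)² + (34/3)*(-6)))² = (10/9 + (220/3 + (⅓)*36 - 68))² = (10/9 + (220/3 + 12 - 68))² = (10/9 + 52/3)² = (166/9)² = 27556/81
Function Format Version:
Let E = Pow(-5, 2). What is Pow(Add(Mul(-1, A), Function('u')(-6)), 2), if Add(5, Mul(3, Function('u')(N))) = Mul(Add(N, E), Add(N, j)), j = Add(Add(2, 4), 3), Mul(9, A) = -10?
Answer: Rational(27556, 81) ≈ 340.20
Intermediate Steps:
A = Rational(-10, 9) (A = Mul(Rational(1, 9), -10) = Rational(-10, 9) ≈ -1.1111)
j = 9 (j = Add(6, 3) = 9)
E = 25
Function('u')(N) = Add(Rational(-5, 3), Mul(Rational(1, 3), Add(9, N), Add(25, N))) (Function('u')(N) = Add(Rational(-5, 3), Mul(Rational(1, 3), Mul(Add(N, 25), Add(N, 9)))) = Add(Rational(-5, 3), Mul(Rational(1, 3), Mul(Add(25, N), Add(9, N)))) = Add(Rational(-5, 3), Mul(Rational(1, 3), Mul(Add(9, N), Add(25, N)))) = Add(Rational(-5, 3), Mul(Rational(1, 3), Add(9, N), Add(25, N))))
Pow(Add(Mul(-1, A), Function('u')(-6)), 2) = Pow(Add(Mul(-1, Rational(-10, 9)), Add(Rational(220, 3), Mul(Rational(1, 3), Pow(-6, 2)), Mul(Rational(34, 3), -6))), 2) = Pow(Add(Rational(10, 9), Add(Rational(220, 3), Mul(Rational(1, 3), 36), -68)), 2) = Pow(Add(Rational(10, 9), Add(Rational(220, 3), 12, -68)), 2) = Pow(Add(Rational(10, 9), Rational(52, 3)), 2) = Pow(Rational(166, 9), 2) = Rational(27556, 81)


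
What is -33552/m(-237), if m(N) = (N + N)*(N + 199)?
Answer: -2796/1501 ≈ -1.8628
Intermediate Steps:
m(N) = 2*N*(199 + N) (m(N) = (2*N)*(199 + N) = 2*N*(199 + N))
-33552/m(-237) = -33552*(-1/(474*(199 - 237))) = -33552/(2*(-237)*(-38)) = -33552/18012 = -33552*1/18012 = -2796/1501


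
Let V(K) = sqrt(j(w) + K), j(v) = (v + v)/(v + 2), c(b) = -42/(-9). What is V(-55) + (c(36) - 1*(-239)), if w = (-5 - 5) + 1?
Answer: 731/3 + I*sqrt(2569)/7 ≈ 243.67 + 7.2408*I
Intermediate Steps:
c(b) = 14/3 (c(b) = -42*(-1/9) = 14/3)
w = -9 (w = -10 + 1 = -9)
j(v) = 2*v/(2 + v) (j(v) = (2*v)/(2 + v) = 2*v/(2 + v))
V(K) = sqrt(18/7 + K) (V(K) = sqrt(2*(-9)/(2 - 9) + K) = sqrt(2*(-9)/(-7) + K) = sqrt(2*(-9)*(-1/7) + K) = sqrt(18/7 + K))
V(-55) + (c(36) - 1*(-239)) = sqrt(126 + 49*(-55))/7 + (14/3 - 1*(-239)) = sqrt(126 - 2695)/7 + (14/3 + 239) = sqrt(-2569)/7 + 731/3 = (I*sqrt(2569))/7 + 731/3 = I*sqrt(2569)/7 + 731/3 = 731/3 + I*sqrt(2569)/7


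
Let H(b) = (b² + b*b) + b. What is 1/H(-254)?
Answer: 1/128778 ≈ 7.7653e-6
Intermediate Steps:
H(b) = b + 2*b² (H(b) = (b² + b²) + b = 2*b² + b = b + 2*b²)
1/H(-254) = 1/(-254*(1 + 2*(-254))) = 1/(-254*(1 - 508)) = 1/(-254*(-507)) = 1/128778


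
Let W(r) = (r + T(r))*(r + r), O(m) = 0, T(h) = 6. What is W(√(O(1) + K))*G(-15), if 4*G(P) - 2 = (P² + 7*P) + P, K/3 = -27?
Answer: -8667/2 + 2889*I ≈ -4333.5 + 2889.0*I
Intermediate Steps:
K = -81 (K = 3*(-27) = -81)
W(r) = 2*r*(6 + r) (W(r) = (r + 6)*(r + r) = (6 + r)*(2*r) = 2*r*(6 + r))
G(P) = ½ + 2*P + P²/4 (G(P) = ½ + ((P² + 7*P) + P)/4 = ½ + (P² + 8*P)/4 = ½ + (2*P + P²/4) = ½ + 2*P + P²/4)
W(√(O(1) + K))*G(-15) = (2*√(0 - 81)*(6 + √(0 - 81)))*(½ + 2*(-15) + (¼)*(-15)²) = (2*√(-81)*(6 + √(-81)))*(½ - 30 + (¼)*225) = (2*(9*I)*(6 + 9*I))*(½ - 30 + 225/4) = (18*I*(6 + 9*I))*(107/4) = 963*I*(6 + 9*I)/2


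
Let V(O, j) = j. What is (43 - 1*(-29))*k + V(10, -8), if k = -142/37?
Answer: -10520/37 ≈ -284.32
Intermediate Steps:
k = -142/37 (k = -142*1/37 = -142/37 ≈ -3.8378)
(43 - 1*(-29))*k + V(10, -8) = (43 - 1*(-29))*(-142/37) - 8 = (43 + 29)*(-142/37) - 8 = 72*(-142/37) - 8 = -10224/37 - 8 = -10520/37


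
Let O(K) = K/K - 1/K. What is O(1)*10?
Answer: 0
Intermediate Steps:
O(K) = 1 - 1/K
O(1)*10 = ((-1 + 1)/1)*10 = (1*0)*10 = 0*10 = 0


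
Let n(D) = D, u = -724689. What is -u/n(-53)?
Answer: -724689/53 ≈ -13673.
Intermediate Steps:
-u/n(-53) = -(-724689)/(-53) = -(-724689)*(-1)/53 = -1*724689/53 = -724689/53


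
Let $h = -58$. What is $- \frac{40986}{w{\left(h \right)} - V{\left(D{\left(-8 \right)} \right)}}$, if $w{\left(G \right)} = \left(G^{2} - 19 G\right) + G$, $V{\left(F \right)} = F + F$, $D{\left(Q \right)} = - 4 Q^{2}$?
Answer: $- \frac{6831}{820} \approx -8.3305$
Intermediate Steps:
$V{\left(F \right)} = 2 F$
$w{\left(G \right)} = G^{2} - 18 G$
$- \frac{40986}{w{\left(h \right)} - V{\left(D{\left(-8 \right)} \right)}} = - \frac{40986}{- 58 \left(-18 - 58\right) - 2 \left(- 4 \left(-8\right)^{2}\right)} = - \frac{40986}{\left(-58\right) \left(-76\right) - 2 \left(\left(-4\right) 64\right)} = - \frac{40986}{4408 - 2 \left(-256\right)} = - \frac{40986}{4408 - -512} = - \frac{40986}{4408 + 512} = - \frac{40986}{4920} = \left(-40986\right) \frac{1}{4920} = - \frac{6831}{820}$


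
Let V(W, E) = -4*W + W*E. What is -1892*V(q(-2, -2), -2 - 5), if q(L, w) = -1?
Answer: -20812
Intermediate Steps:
V(W, E) = -4*W + E*W
-1892*V(q(-2, -2), -2 - 5) = -(-1892)*(-4 + (-2 - 5)) = -(-1892)*(-4 - 7) = -(-1892)*(-11) = -1892*11 = -20812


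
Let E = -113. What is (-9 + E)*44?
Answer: -5368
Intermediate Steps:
(-9 + E)*44 = (-9 - 113)*44 = -122*44 = -5368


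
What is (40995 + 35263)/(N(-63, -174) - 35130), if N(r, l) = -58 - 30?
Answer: -38129/17609 ≈ -2.1653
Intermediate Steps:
N(r, l) = -88
(40995 + 35263)/(N(-63, -174) - 35130) = (40995 + 35263)/(-88 - 35130) = 76258/(-35218) = 76258*(-1/35218) = -38129/17609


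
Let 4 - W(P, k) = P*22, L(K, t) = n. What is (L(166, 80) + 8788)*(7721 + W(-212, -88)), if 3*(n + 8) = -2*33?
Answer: 108502862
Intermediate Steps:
n = -30 (n = -8 + (-2*33)/3 = -8 + (1/3)*(-66) = -8 - 22 = -30)
L(K, t) = -30
W(P, k) = 4 - 22*P (W(P, k) = 4 - P*22 = 4 - 22*P)
(L(166, 80) + 8788)*(7721 + W(-212, -88)) = (-30 + 8788)*(7721 + (4 - 22*(-212))) = 8758*(7721 + (4 + 4664)) = 8758*(7721 + 4668) = 8758*12389 = 108502862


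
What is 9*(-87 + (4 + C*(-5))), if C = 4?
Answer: -927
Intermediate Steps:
9*(-87 + (4 + C*(-5))) = 9*(-87 + (4 + 4*(-5))) = 9*(-87 + (4 - 20)) = 9*(-87 - 16) = 9*(-103) = -927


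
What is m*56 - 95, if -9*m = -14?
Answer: -71/9 ≈ -7.8889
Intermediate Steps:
m = 14/9 (m = -1/9*(-14) = 14/9 ≈ 1.5556)
m*56 - 95 = (14/9)*56 - 95 = 784/9 - 95 = -71/9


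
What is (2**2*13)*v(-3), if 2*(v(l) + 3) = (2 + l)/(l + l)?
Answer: -455/3 ≈ -151.67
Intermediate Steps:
v(l) = -3 + (2 + l)/(4*l) (v(l) = -3 + ((2 + l)/(l + l))/2 = -3 + ((2 + l)/((2*l)))/2 = -3 + ((2 + l)*(1/(2*l)))/2 = -3 + ((2 + l)/(2*l))/2 = -3 + (2 + l)/(4*l))
(2**2*13)*v(-3) = (2**2*13)*((1/4)*(2 - 11*(-3))/(-3)) = (4*13)*((1/4)*(-1/3)*(2 + 33)) = 52*((1/4)*(-1/3)*35) = 52*(-35/12) = -455/3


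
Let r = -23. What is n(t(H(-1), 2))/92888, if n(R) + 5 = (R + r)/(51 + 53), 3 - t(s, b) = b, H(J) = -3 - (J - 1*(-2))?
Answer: -271/4830176 ≈ -5.6106e-5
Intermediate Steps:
H(J) = -5 - J (H(J) = -3 - (J + 2) = -3 - (2 + J) = -3 + (-2 - J) = -5 - J)
t(s, b) = 3 - b
n(R) = -543/104 + R/104 (n(R) = -5 + (R - 23)/(51 + 53) = -5 + (-23 + R)/104 = -5 + (-23 + R)*(1/104) = -5 + (-23/104 + R/104) = -543/104 + R/104)
n(t(H(-1), 2))/92888 = (-543/104 + (3 - 1*2)/104)/92888 = (-543/104 + (3 - 2)/104)*(1/92888) = (-543/104 + (1/104)*1)*(1/92888) = (-543/104 + 1/104)*(1/92888) = -271/52*1/92888 = -271/4830176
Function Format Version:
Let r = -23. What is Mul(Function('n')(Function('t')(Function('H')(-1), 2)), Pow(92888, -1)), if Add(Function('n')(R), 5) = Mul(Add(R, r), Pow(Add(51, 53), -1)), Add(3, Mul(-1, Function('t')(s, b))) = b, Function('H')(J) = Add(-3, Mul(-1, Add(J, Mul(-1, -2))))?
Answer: Rational(-271, 4830176) ≈ -5.6106e-5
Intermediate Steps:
Function('H')(J) = Add(-5, Mul(-1, J)) (Function('H')(J) = Add(-3, Mul(-1, Add(J, 2))) = Add(-3, Mul(-1, Add(2, J))) = Add(-3, Add(-2, Mul(-1, J))) = Add(-5, Mul(-1, J)))
Function('t')(s, b) = Add(3, Mul(-1, b))
Function('n')(R) = Add(Rational(-543, 104), Mul(Rational(1, 104), R)) (Function('n')(R) = Add(-5, Mul(Add(R, -23), Pow(Add(51, 53), -1))) = Add(-5, Mul(Add(-23, R), Pow(104, -1))) = Add(-5, Mul(Add(-23, R), Rational(1, 104))) = Add(-5, Add(Rational(-23, 104), Mul(Rational(1, 104), R))) = Add(Rational(-543, 104), Mul(Rational(1, 104), R)))
Mul(Function('n')(Function('t')(Function('H')(-1), 2)), Pow(92888, -1)) = Mul(Add(Rational(-543, 104), Mul(Rational(1, 104), Add(3, Mul(-1, 2)))), Pow(92888, -1)) = Mul(Add(Rational(-543, 104), Mul(Rational(1, 104), Add(3, -2))), Rational(1, 92888)) = Mul(Add(Rational(-543, 104), Mul(Rational(1, 104), 1)), Rational(1, 92888)) = Mul(Add(Rational(-543, 104), Rational(1, 104)), Rational(1, 92888)) = Mul(Rational(-271, 52), Rational(1, 92888)) = Rational(-271, 4830176)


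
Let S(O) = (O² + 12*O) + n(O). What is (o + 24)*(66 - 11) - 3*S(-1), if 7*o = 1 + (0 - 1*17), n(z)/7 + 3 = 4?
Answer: 8444/7 ≈ 1206.3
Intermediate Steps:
n(z) = 7 (n(z) = -21 + 7*4 = -21 + 28 = 7)
S(O) = 7 + O² + 12*O (S(O) = (O² + 12*O) + 7 = 7 + O² + 12*O)
o = -16/7 (o = (1 + (0 - 1*17))/7 = (1 + (0 - 17))/7 = (1 - 17)/7 = (⅐)*(-16) = -16/7 ≈ -2.2857)
(o + 24)*(66 - 11) - 3*S(-1) = (-16/7 + 24)*(66 - 11) - 3*(7 + (-1)² + 12*(-1)) = (152/7)*55 - 3*(7 + 1 - 12) = 8360/7 - 3*(-4) = 8360/7 + 12 = 8444/7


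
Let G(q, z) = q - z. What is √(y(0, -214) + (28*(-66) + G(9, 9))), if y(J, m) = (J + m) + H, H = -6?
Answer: 2*I*√517 ≈ 45.475*I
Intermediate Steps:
y(J, m) = -6 + J + m (y(J, m) = (J + m) - 6 = -6 + J + m)
√(y(0, -214) + (28*(-66) + G(9, 9))) = √((-6 + 0 - 214) + (28*(-66) + (9 - 1*9))) = √(-220 + (-1848 + (9 - 9))) = √(-220 + (-1848 + 0)) = √(-220 - 1848) = √(-2068) = 2*I*√517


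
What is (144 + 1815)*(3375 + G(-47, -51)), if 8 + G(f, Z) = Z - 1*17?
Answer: 6462741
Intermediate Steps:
G(f, Z) = -25 + Z (G(f, Z) = -8 + (Z - 1*17) = -8 + (Z - 17) = -8 + (-17 + Z) = -25 + Z)
(144 + 1815)*(3375 + G(-47, -51)) = (144 + 1815)*(3375 + (-25 - 51)) = 1959*(3375 - 76) = 1959*3299 = 6462741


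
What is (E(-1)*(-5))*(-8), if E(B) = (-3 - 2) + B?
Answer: -240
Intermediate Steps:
E(B) = -5 + B
(E(-1)*(-5))*(-8) = ((-5 - 1)*(-5))*(-8) = -6*(-5)*(-8) = 30*(-8) = -240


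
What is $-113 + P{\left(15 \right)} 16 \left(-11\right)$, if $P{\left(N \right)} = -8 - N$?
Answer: $3935$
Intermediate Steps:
$-113 + P{\left(15 \right)} 16 \left(-11\right) = -113 + \left(-8 - 15\right) 16 \left(-11\right) = -113 + \left(-8 - 15\right) \left(-176\right) = -113 - -4048 = -113 + 4048 = 3935$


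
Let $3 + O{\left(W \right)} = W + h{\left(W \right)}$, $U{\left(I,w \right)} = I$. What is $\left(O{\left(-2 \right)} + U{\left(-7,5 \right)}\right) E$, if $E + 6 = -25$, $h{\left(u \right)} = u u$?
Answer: $248$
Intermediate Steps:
$h{\left(u \right)} = u^{2}$
$E = -31$ ($E = -6 - 25 = -31$)
$O{\left(W \right)} = -3 + W + W^{2}$ ($O{\left(W \right)} = -3 + \left(W + W^{2}\right) = -3 + W + W^{2}$)
$\left(O{\left(-2 \right)} + U{\left(-7,5 \right)}\right) E = \left(\left(-3 - 2 + \left(-2\right)^{2}\right) - 7\right) \left(-31\right) = \left(\left(-3 - 2 + 4\right) - 7\right) \left(-31\right) = \left(-1 - 7\right) \left(-31\right) = \left(-8\right) \left(-31\right) = 248$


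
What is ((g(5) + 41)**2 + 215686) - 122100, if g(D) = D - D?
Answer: 95267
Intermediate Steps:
g(D) = 0
((g(5) + 41)**2 + 215686) - 122100 = ((0 + 41)**2 + 215686) - 122100 = (41**2 + 215686) - 122100 = (1681 + 215686) - 122100 = 217367 - 122100 = 95267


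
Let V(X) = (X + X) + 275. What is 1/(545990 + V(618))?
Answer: 1/547501 ≈ 1.8265e-6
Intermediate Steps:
V(X) = 275 + 2*X (V(X) = 2*X + 275 = 275 + 2*X)
1/(545990 + V(618)) = 1/(545990 + (275 + 2*618)) = 1/(545990 + (275 + 1236)) = 1/(545990 + 1511) = 1/547501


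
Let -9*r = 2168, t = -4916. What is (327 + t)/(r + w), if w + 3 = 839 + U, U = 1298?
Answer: -41301/17038 ≈ -2.4241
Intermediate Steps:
r = -2168/9 (r = -1/9*2168 = -2168/9 ≈ -240.89)
w = 2134 (w = -3 + (839 + 1298) = -3 + 2137 = 2134)
(327 + t)/(r + w) = (327 - 4916)/(-2168/9 + 2134) = -4589/17038/9 = -4589*9/17038 = -41301/17038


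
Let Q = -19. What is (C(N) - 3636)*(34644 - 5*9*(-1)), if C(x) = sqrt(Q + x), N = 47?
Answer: -126129204 + 69378*sqrt(7) ≈ -1.2595e+8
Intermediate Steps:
C(x) = sqrt(-19 + x)
(C(N) - 3636)*(34644 - 5*9*(-1)) = (sqrt(-19 + 47) - 3636)*(34644 - 5*9*(-1)) = (sqrt(28) - 3636)*(34644 - 45*(-1)) = (2*sqrt(7) - 3636)*(34644 + 45) = (-3636 + 2*sqrt(7))*34689 = -126129204 + 69378*sqrt(7)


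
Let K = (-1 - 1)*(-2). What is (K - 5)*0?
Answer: 0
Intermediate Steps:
K = 4 (K = -2*(-2) = 4)
(K - 5)*0 = (4 - 5)*0 = -1*0 = 0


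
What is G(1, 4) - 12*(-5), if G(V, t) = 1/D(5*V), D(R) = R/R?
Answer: 61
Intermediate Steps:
D(R) = 1
G(V, t) = 1 (G(V, t) = 1/1 = 1)
G(1, 4) - 12*(-5) = 1 - 12*(-5) = 1 + 60 = 61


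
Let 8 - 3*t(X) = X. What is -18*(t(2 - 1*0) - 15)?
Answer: 234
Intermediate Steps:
t(X) = 8/3 - X/3
-18*(t(2 - 1*0) - 15) = -18*((8/3 - (2 - 1*0)/3) - 15) = -18*((8/3 - (2 + 0)/3) - 15) = -18*((8/3 - ⅓*2) - 15) = -18*((8/3 - ⅔) - 15) = -18*(2 - 15) = -18*(-13) = 234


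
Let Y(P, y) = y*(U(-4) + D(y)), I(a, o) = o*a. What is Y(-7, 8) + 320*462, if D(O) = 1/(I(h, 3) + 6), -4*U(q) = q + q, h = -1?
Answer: 443576/3 ≈ 1.4786e+5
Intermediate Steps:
I(a, o) = a*o
U(q) = -q/2 (U(q) = -(q + q)/4 = -q/2)
D(O) = ⅓ (D(O) = 1/(-1*3 + 6) = 1/(-3 + 6) = 1/3 = ⅓)
Y(P, y) = 7*y/3 (Y(P, y) = y*(-½*(-4) + ⅓) = y*(2 + ⅓) = y*(7/3) = 7*y/3)
Y(-7, 8) + 320*462 = (7/3)*8 + 320*462 = 56/3 + 147840 = 443576/3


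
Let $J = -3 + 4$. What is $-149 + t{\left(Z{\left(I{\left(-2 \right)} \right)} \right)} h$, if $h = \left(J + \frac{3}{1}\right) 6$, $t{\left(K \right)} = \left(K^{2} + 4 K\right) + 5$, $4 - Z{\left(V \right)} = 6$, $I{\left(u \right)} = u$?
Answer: $-125$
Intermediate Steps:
$J = 1$
$Z{\left(V \right)} = -2$ ($Z{\left(V \right)} = 4 - 6 = -2$)
$t{\left(K \right)} = 5 + K^{2} + 4 K$
$h = 24$ ($h = \left(1 + \frac{3}{1}\right) 6 = \left(1 + 3 \cdot 1\right) 6 = \left(1 + 3\right) 6 = 4 \cdot 6 = 24$)
$-149 + t{\left(Z{\left(I{\left(-2 \right)} \right)} \right)} h = -149 + \left(5 + \left(-2\right)^{2} + 4 \left(-2\right)\right) 24 = -149 + \left(5 + 4 - 8\right) 24 = -149 + 1 \cdot 24 = -149 + 24 = -125$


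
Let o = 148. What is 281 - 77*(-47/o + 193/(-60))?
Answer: 613981/1110 ≈ 553.14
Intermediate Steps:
281 - 77*(-47/o + 193/(-60)) = 281 - 77*(-47/148 + 193/(-60)) = 281 - 77*(-47*1/148 + 193*(-1/60)) = 281 - 77*(-47/148 - 193/60) = 281 - 77*(-3923/1110) = 281 + 302071/1110 = 613981/1110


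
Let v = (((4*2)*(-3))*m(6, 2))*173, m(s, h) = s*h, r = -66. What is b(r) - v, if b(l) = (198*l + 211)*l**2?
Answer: -55955268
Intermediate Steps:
m(s, h) = h*s
b(l) = l**2*(211 + 198*l) (b(l) = (211 + 198*l)*l**2 = l**2*(211 + 198*l))
v = -49824 (v = (((4*2)*(-3))*(2*6))*173 = ((8*(-3))*12)*173 = -24*12*173 = -288*173 = -49824)
b(r) - v = (-66)**2*(211 + 198*(-66)) - 1*(-49824) = 4356*(211 - 13068) + 49824 = 4356*(-12857) + 49824 = -56005092 + 49824 = -55955268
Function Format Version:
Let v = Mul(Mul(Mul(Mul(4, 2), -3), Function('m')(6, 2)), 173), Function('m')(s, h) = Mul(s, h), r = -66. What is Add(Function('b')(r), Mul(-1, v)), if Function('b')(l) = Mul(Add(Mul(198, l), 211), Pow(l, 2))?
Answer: -55955268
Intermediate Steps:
Function('m')(s, h) = Mul(h, s)
Function('b')(l) = Mul(Pow(l, 2), Add(211, Mul(198, l))) (Function('b')(l) = Mul(Add(211, Mul(198, l)), Pow(l, 2)) = Mul(Pow(l, 2), Add(211, Mul(198, l))))
v = -49824 (v = Mul(Mul(Mul(Mul(4, 2), -3), Mul(2, 6)), 173) = Mul(Mul(Mul(8, -3), 12), 173) = Mul(Mul(-24, 12), 173) = Mul(-288, 173) = -49824)
Add(Function('b')(r), Mul(-1, v)) = Add(Mul(Pow(-66, 2), Add(211, Mul(198, -66))), Mul(-1, -49824)) = Add(Mul(4356, Add(211, -13068)), 49824) = Add(Mul(4356, -12857), 49824) = Add(-56005092, 49824) = -55955268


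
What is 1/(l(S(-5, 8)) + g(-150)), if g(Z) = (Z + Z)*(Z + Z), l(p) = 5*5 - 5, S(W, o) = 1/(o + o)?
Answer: 1/90020 ≈ 1.1109e-5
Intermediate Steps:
S(W, o) = 1/(2*o)
l(p) = 20 (l(p) = 25 - 5 = 20)
g(Z) = 4*Z² (g(Z) = (2*Z)*(2*Z) = 4*Z²)
1/(l(S(-5, 8)) + g(-150)) = 1/(20 + 4*(-150)²) = 1/(20 + 4*22500) = 1/(20 + 90000) = 1/90020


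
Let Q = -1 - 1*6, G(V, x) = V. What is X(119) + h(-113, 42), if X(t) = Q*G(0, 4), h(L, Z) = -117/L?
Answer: 117/113 ≈ 1.0354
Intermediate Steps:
Q = -7 (Q = -1 - 6 = -7)
X(t) = 0 (X(t) = -7*0 = 0)
X(119) + h(-113, 42) = 0 - 117/(-113) = 0 - 117*(-1/113) = 0 + 117/113 = 117/113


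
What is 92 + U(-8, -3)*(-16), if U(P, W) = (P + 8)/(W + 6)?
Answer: 92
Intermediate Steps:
U(P, W) = (8 + P)/(6 + W)
92 + U(-8, -3)*(-16) = 92 + ((8 - 8)/(6 - 3))*(-16) = 92 + (0/3)*(-16) = 92 + ((⅓)*0)*(-16) = 92 + 0*(-16) = 92 + 0 = 92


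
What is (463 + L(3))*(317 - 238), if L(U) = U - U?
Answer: 36577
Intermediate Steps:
L(U) = 0
(463 + L(3))*(317 - 238) = (463 + 0)*(317 - 238) = 463*79 = 36577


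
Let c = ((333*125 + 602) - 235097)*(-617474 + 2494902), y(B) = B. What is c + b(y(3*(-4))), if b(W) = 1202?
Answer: -362099537158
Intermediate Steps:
c = -362099538360 (c = ((41625 + 602) - 235097)*1877428 = (42227 - 235097)*1877428 = -192870*1877428 = -362099538360)
c + b(y(3*(-4))) = -362099538360 + 1202 = -362099537158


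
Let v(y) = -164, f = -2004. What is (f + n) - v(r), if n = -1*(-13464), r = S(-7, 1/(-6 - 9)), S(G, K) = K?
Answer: 11624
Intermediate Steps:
r = -1/15 (r = 1/(-6 - 9) = 1/(-15) = -1/15 ≈ -0.066667)
n = 13464
(f + n) - v(r) = (-2004 + 13464) - 1*(-164) = 11460 + 164 = 11624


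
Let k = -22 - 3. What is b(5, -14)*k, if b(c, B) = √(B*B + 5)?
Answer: -25*√201 ≈ -354.44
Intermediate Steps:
b(c, B) = √(5 + B²) (b(c, B) = √(B² + 5) = √(5 + B²))
k = -25
b(5, -14)*k = √(5 + (-14)²)*(-25) = √(5 + 196)*(-25) = √201*(-25) = -25*√201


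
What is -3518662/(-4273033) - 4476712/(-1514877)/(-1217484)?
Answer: 1622396174815896080/1970229828531894111 ≈ 0.82345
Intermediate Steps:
-3518662/(-4273033) - 4476712/(-1514877)/(-1217484) = -3518662*(-1/4273033) - 4476712*(-1/1514877)*(-1/1217484) = 3518662/4273033 + (4476712/1514877)*(-1/1217484) = 3518662/4273033 - 1119178/461084627367 = 1622396174815896080/1970229828531894111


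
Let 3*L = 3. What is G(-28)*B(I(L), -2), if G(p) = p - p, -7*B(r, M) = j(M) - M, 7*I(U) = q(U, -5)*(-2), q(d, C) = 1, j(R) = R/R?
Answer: 0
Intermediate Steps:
j(R) = 1
L = 1 (L = (⅓)*3 = 1)
I(U) = -2/7 (I(U) = (1*(-2))/7 = (⅐)*(-2) = -2/7)
B(r, M) = -⅐ + M/7 (B(r, M) = -(1 - M)/7 = -⅐ + M/7)
G(p) = 0
G(-28)*B(I(L), -2) = 0*(-⅐ + (⅐)*(-2)) = 0*(-⅐ - 2/7) = 0*(-3/7) = 0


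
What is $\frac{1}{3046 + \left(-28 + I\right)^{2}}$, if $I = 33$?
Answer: $\frac{1}{3071} \approx 0.00032563$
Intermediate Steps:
$\frac{1}{3046 + \left(-28 + I\right)^{2}} = \frac{1}{3046 + \left(-28 + 33\right)^{2}} = \frac{1}{3046 + 5^{2}} = \frac{1}{3046 + 25} = \frac{1}{3071}$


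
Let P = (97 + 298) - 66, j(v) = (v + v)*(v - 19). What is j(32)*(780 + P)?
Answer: 922688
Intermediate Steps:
j(v) = 2*v*(-19 + v) (j(v) = (2*v)*(-19 + v) = 2*v*(-19 + v))
P = 329 (P = 395 - 66 = 329)
j(32)*(780 + P) = (2*32*(-19 + 32))*(780 + 329) = (2*32*13)*1109 = 832*1109 = 922688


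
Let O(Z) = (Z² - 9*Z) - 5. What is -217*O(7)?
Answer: 4123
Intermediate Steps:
O(Z) = -5 + Z² - 9*Z
-217*O(7) = -217*(-5 + 7² - 9*7) = -217*(-5 + 49 - 63) = -217*(-19) = 4123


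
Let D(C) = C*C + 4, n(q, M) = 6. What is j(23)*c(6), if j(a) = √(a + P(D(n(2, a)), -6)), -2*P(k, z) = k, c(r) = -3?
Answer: -3*√3 ≈ -5.1962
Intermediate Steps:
D(C) = 4 + C² (D(C) = C² + 4 = 4 + C²)
P(k, z) = -k/2
j(a) = √(-20 + a) (j(a) = √(a - (4 + 6²)/2) = √(a - (4 + 36)/2) = √(a - ½*40) = √(a - 20) = √(-20 + a))
j(23)*c(6) = √(-20 + 23)*(-3) = √3*(-3) = -3*√3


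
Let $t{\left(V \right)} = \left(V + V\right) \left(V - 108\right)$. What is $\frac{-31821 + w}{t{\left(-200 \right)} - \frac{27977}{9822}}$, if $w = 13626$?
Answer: $- \frac{178711290}{1210042423} \approx -0.14769$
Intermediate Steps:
$t{\left(V \right)} = 2 V \left(-108 + V\right)$
$\frac{-31821 + w}{t{\left(-200 \right)} - \frac{27977}{9822}} = \frac{-31821 + 13626}{2 \left(-200\right) \left(-108 - 200\right) - \frac{27977}{9822}} = - \frac{18195}{2 \left(-200\right) \left(-308\right) - \frac{27977}{9822}} = - \frac{18195}{123200 - \frac{27977}{9822}} = - \frac{18195}{\frac{1210042423}{9822}} = \left(-18195\right) \frac{9822}{1210042423} = - \frac{178711290}{1210042423}$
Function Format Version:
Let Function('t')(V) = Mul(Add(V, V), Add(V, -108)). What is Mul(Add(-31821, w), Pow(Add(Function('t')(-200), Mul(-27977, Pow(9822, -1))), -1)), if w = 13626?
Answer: Rational(-178711290, 1210042423) ≈ -0.14769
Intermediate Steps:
Function('t')(V) = Mul(2, V, Add(-108, V)) (Function('t')(V) = Mul(Mul(2, V), Add(-108, V)) = Mul(2, V, Add(-108, V)))
Mul(Add(-31821, w), Pow(Add(Function('t')(-200), Mul(-27977, Pow(9822, -1))), -1)) = Mul(Add(-31821, 13626), Pow(Add(Mul(2, -200, Add(-108, -200)), Mul(-27977, Pow(9822, -1))), -1)) = Mul(-18195, Pow(Add(Mul(2, -200, -308), Mul(-27977, Rational(1, 9822))), -1)) = Mul(-18195, Pow(Add(123200, Rational(-27977, 9822)), -1)) = Mul(-18195, Pow(Rational(1210042423, 9822), -1)) = Mul(-18195, Rational(9822, 1210042423)) = Rational(-178711290, 1210042423)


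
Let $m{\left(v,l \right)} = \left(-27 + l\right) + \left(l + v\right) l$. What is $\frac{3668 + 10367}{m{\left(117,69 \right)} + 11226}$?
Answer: $\frac{14035}{24102} \approx 0.58232$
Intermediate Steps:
$m{\left(v,l \right)} = -27 + l + l \left(l + v\right)$ ($m{\left(v,l \right)} = \left(-27 + l\right) + l \left(l + v\right) = -27 + l + l \left(l + v\right)$)
$\frac{3668 + 10367}{m{\left(117,69 \right)} + 11226} = \frac{3668 + 10367}{\left(-27 + 69 + 69^{2} + 69 \cdot 117\right) + 11226} = \frac{14035}{\left(-27 + 69 + 4761 + 8073\right) + 11226} = \frac{14035}{12876 + 11226} = \frac{14035}{24102}$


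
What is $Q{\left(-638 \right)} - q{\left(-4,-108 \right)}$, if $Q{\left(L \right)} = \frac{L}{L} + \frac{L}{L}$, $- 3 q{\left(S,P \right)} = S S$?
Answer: $\frac{22}{3} \approx 7.3333$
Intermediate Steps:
$q{\left(S,P \right)} = - \frac{S^{2}}{3}$ ($q{\left(S,P \right)} = - \frac{S S}{3} = - \frac{S^{2}}{3}$)
$Q{\left(L \right)} = 2$ ($Q{\left(L \right)} = 1 + 1 = 2$)
$Q{\left(-638 \right)} - q{\left(-4,-108 \right)} = 2 - - \frac{\left(-4\right)^{2}}{3} = 2 - \left(- \frac{1}{3}\right) 16 = 2 - - \frac{16}{3} = 2 + \frac{16}{3} = \frac{22}{3}$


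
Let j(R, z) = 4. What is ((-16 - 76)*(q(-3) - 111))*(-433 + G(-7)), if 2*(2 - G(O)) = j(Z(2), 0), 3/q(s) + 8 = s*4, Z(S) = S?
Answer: -22138857/5 ≈ -4.4278e+6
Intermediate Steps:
q(s) = 3/(-8 + 4*s) (q(s) = 3/(-8 + s*4) = 3/(-8 + 4*s))
G(O) = 0 (G(O) = 2 - ½*4 = 2 - 2 = 0)
((-16 - 76)*(q(-3) - 111))*(-433 + G(-7)) = ((-16 - 76)*(3/(4*(-2 - 3)) - 111))*(-433 + 0) = -92*((¾)/(-5) - 111)*(-433) = -92*((¾)*(-⅕) - 111)*(-433) = -92*(-3/20 - 111)*(-433) = -92*(-2223/20)*(-433) = (51129/5)*(-433) = -22138857/5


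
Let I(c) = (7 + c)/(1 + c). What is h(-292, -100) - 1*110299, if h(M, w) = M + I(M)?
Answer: -10727232/97 ≈ -1.1059e+5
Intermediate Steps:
I(c) = (7 + c)/(1 + c)
h(M, w) = M + (7 + M)/(1 + M)
h(-292, -100) - 1*110299 = (7 - 292 - 292*(1 - 292))/(1 - 292) - 1*110299 = (7 - 292 - 292*(-291))/(-291) - 110299 = -(7 - 292 + 84972)/291 - 110299 = -1/291*84687 - 110299 = -28229/97 - 110299 = -10727232/97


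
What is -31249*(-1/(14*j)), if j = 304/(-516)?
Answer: -4031121/1064 ≈ -3788.6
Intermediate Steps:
j = -76/129 (j = 304*(-1/516) = -76/129 ≈ -0.58915)
-31249*(-1/(14*j)) = -31249/((-14*(-76/129))) = -31249/1064/129 = -31249*129/1064 = -4031121/1064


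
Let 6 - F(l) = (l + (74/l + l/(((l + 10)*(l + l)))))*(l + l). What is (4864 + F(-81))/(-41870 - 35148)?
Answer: 596481/5468278 ≈ 0.10908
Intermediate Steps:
F(l) = 6 - 2*l*(l + 1/(2*(10 + l)) + 74/l) (F(l) = 6 - (l + (74/l + l/(((l + 10)*(l + l)))))*(l + l) = 6 - (l + (74/l + l/(((10 + l)*(2*l)))))*2*l = 6 - (l + (74/l + l/((2*l*(10 + l)))))*2*l = 6 - (l + (74/l + l*(1/(2*l*(10 + l)))))*2*l = 6 - (l + (74/l + 1/(2*(10 + l))))*2*l = 6 - (l + (1/(2*(10 + l)) + 74/l))*2*l = 6 - (l + 1/(2*(10 + l)) + 74/l)*2*l = 6 - 2*l*(l + 1/(2*(10 + l)) + 74/l))
(4864 + F(-81))/(-41870 - 35148) = (4864 + (-1420 - 143*(-81) - 20*(-81)² - 2*(-81)³)/(10 - 81))/(-41870 - 35148) = (4864 + (-1420 + 11583 - 20*6561 - 2*(-531441))/(-71))/(-77018) = (4864 - (-1420 + 11583 - 131220 + 1062882)/71)*(-1/77018) = (4864 - 1/71*941825)*(-1/77018) = (4864 - 941825/71)*(-1/77018) = -596481/71*(-1/77018) = 596481/5468278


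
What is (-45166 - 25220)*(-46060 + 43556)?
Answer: 176246544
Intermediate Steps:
(-45166 - 25220)*(-46060 + 43556) = -70386*(-2504) = 176246544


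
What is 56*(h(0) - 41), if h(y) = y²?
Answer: -2296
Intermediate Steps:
56*(h(0) - 41) = 56*(0² - 41) = 56*(0 - 41) = 56*(-41) = -2296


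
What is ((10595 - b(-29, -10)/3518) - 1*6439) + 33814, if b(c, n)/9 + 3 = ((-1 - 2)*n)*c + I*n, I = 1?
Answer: 133586407/3518 ≈ 37972.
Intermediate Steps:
b(c, n) = -27 + 9*n - 27*c*n (b(c, n) = -27 + 9*(((-1 - 2)*n)*c + 1*n) = -27 + 9*((-3*n)*c + n) = -27 + 9*(-3*c*n + n) = -27 + 9*(n - 3*c*n) = -27 + (9*n - 27*c*n) = -27 + 9*n - 27*c*n)
((10595 - b(-29, -10)/3518) - 1*6439) + 33814 = ((10595 - (-27 + 9*(-10) - 27*(-29)*(-10))/3518) - 1*6439) + 33814 = ((10595 - (-27 - 90 - 7830)/3518) - 6439) + 33814 = ((10595 - (-7947)/3518) - 6439) + 33814 = ((10595 - 1*(-7947/3518)) - 6439) + 33814 = ((10595 + 7947/3518) - 6439) + 33814 = (37281157/3518 - 6439) + 33814 = 14628755/3518 + 33814 = 133586407/3518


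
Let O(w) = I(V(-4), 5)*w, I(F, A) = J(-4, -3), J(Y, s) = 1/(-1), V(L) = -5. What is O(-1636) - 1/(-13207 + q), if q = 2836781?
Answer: 4619367063/2823574 ≈ 1636.0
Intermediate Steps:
J(Y, s) = -1
I(F, A) = -1
O(w) = -w
O(-1636) - 1/(-13207 + q) = -1*(-1636) - 1/(-13207 + 2836781) = 1636 - 1/2823574 = 4619367063/2823574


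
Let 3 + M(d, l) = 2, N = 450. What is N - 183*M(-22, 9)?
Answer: 633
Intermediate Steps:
M(d, l) = -1 (M(d, l) = -3 + 2 = -1)
N - 183*M(-22, 9) = 450 - 183*(-1) = 450 + 183 = 633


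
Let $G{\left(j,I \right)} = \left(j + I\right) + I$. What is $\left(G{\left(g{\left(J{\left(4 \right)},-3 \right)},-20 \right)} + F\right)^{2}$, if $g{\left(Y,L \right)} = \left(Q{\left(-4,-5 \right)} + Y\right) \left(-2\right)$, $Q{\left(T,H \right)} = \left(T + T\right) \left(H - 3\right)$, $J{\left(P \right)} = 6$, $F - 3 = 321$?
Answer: $20736$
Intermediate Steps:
$F = 324$ ($F = 3 + 321 = 324$)
$Q{\left(T,H \right)} = 2 T \left(-3 + H\right)$
$g{\left(Y,L \right)} = -128 - 2 Y$ ($g{\left(Y,L \right)} = \left(2 \left(-4\right) \left(-3 - 5\right) + Y\right) \left(-2\right) = \left(2 \left(-4\right) \left(-8\right) + Y\right) \left(-2\right) = \left(64 + Y\right) \left(-2\right) = -128 - 2 Y$)
$G{\left(j,I \right)} = j + 2 I$ ($G{\left(j,I \right)} = \left(I + j\right) + I = j + 2 I$)
$\left(G{\left(g{\left(J{\left(4 \right)},-3 \right)},-20 \right)} + F\right)^{2} = \left(\left(\left(-128 - 12\right) + 2 \left(-20\right)\right) + 324\right)^{2} = \left(\left(\left(-128 - 12\right) - 40\right) + 324\right)^{2} = \left(\left(-140 - 40\right) + 324\right)^{2} = \left(-180 + 324\right)^{2} = 144^{2} = 20736$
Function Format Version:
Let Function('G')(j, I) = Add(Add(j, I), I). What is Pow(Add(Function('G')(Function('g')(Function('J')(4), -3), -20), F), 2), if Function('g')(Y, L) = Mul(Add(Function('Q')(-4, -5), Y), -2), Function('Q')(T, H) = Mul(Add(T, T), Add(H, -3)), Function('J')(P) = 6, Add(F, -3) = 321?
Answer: 20736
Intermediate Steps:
F = 324 (F = Add(3, 321) = 324)
Function('Q')(T, H) = Mul(2, T, Add(-3, H)) (Function('Q')(T, H) = Mul(Mul(2, T), Add(-3, H)) = Mul(2, T, Add(-3, H)))
Function('g')(Y, L) = Add(-128, Mul(-2, Y)) (Function('g')(Y, L) = Mul(Add(Mul(2, -4, Add(-3, -5)), Y), -2) = Mul(Add(Mul(2, -4, -8), Y), -2) = Mul(Add(64, Y), -2) = Add(-128, Mul(-2, Y)))
Function('G')(j, I) = Add(j, Mul(2, I)) (Function('G')(j, I) = Add(Add(I, j), I) = Add(j, Mul(2, I)))
Pow(Add(Function('G')(Function('g')(Function('J')(4), -3), -20), F), 2) = Pow(Add(Add(Add(-128, Mul(-2, 6)), Mul(2, -20)), 324), 2) = Pow(Add(Add(Add(-128, -12), -40), 324), 2) = Pow(Add(Add(-140, -40), 324), 2) = Pow(Add(-180, 324), 2) = Pow(144, 2) = 20736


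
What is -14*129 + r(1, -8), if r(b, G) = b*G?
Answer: -1814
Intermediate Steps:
r(b, G) = G*b
-14*129 + r(1, -8) = -14*129 - 8*1 = -1806 - 8 = -1814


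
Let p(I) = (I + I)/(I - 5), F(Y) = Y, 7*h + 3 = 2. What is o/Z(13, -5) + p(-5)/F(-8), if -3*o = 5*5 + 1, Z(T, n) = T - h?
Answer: -433/552 ≈ -0.78442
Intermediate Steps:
h = -1/7 (h = -3/7 + (1/7)*2 = -3/7 + 2/7 = -1/7 ≈ -0.14286)
Z(T, n) = 1/7 + T (Z(T, n) = T - 1*(-1/7) = T + 1/7 = 1/7 + T)
p(I) = 2*I/(-5 + I) (p(I) = (2*I)/(-5 + I) = 2*I/(-5 + I))
o = -26/3 (o = -(5*5 + 1)/3 = -(25 + 1)/3 = -1/3*26 = -26/3 ≈ -8.6667)
o/Z(13, -5) + p(-5)/F(-8) = -26/(3*(1/7 + 13)) + (2*(-5)/(-5 - 5))/(-8) = -26/(3*92/7) + (2*(-5)/(-10))*(-1/8) = -26/3*7/92 + (2*(-5)*(-1/10))*(-1/8) = -91/138 + 1*(-1/8) = -91/138 - 1/8 = -433/552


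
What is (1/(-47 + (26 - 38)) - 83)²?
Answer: 23990404/3481 ≈ 6891.8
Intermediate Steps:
(1/(-47 + (26 - 38)) - 83)² = (1/(-47 - 12) - 83)² = (1/(-59) - 83)² = (-1/59 - 83)² = (-4898/59)² = 23990404/3481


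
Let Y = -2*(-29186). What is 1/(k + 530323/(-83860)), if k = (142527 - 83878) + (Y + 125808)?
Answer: 83860/20363109617 ≈ 4.1182e-6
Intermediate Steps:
Y = 58372
k = 242829 (k = (142527 - 83878) + (58372 + 125808) = 58649 + 184180 = 242829)
1/(k + 530323/(-83860)) = 1/(242829 + 530323/(-83860)) = 1/(242829 + 530323*(-1/83860)) = 1/(242829 - 530323/83860) = 1/(20363109617/83860) = 83860/20363109617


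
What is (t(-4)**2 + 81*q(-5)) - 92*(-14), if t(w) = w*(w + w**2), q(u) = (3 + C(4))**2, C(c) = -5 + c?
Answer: 3916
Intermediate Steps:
q(u) = 4 (q(u) = (3 + (-5 + 4))**2 = (3 - 1)**2 = 2**2 = 4)
(t(-4)**2 + 81*q(-5)) - 92*(-14) = (((-4)**2*(1 - 4))**2 + 81*4) - 92*(-14) = ((16*(-3))**2 + 324) + 1288 = ((-48)**2 + 324) + 1288 = (2304 + 324) + 1288 = 2628 + 1288 = 3916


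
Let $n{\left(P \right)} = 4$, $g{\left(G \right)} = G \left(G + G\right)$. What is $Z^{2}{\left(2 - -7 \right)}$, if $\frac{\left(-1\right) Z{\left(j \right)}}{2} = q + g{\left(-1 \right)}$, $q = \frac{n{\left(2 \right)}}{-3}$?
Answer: $\frac{16}{9} \approx 1.7778$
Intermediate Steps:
$g{\left(G \right)} = 2 G^{2}$ ($g{\left(G \right)} = G 2 G = 2 G^{2}$)
$q = - \frac{4}{3}$ ($q = \frac{4}{-3} = 4 \left(- \frac{1}{3}\right) = - \frac{4}{3} \approx -1.3333$)
$Z{\left(j \right)} = - \frac{4}{3}$ ($Z{\left(j \right)} = - 2 \left(- \frac{4}{3} + 2 \left(-1\right)^{2}\right) = - 2 \left(- \frac{4}{3} + 2 \cdot 1\right) = - 2 \left(- \frac{4}{3} + 2\right) = \left(-2\right) \frac{2}{3} = - \frac{4}{3}$)
$Z^{2}{\left(2 - -7 \right)} = \left(- \frac{4}{3}\right)^{2} = \frac{16}{9}$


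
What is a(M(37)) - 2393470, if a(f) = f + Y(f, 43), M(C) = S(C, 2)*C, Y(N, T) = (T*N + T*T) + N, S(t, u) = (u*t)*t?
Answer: 2167149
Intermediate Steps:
S(t, u) = u*t² (S(t, u) = (t*u)*t = u*t²)
Y(N, T) = N + T² + N*T (Y(N, T) = (N*T + T²) + N = (T² + N*T) + N = N + T² + N*T)
M(C) = 2*C³ (M(C) = (2*C²)*C = 2*C³)
a(f) = 1849 + 45*f (a(f) = f + (f + 43² + f*43) = f + (f + 1849 + 43*f) = f + (1849 + 44*f) = 1849 + 45*f)
a(M(37)) - 2393470 = (1849 + 45*(2*37³)) - 2393470 = (1849 + 45*(2*50653)) - 2393470 = (1849 + 45*101306) - 2393470 = (1849 + 4558770) - 2393470 = 4560619 - 2393470 = 2167149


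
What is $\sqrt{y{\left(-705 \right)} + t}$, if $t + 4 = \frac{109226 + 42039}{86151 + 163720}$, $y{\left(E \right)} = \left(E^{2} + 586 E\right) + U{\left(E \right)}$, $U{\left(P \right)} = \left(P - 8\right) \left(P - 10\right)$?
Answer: $\frac{\sqrt{37067129929265541}}{249871} \approx 770.51$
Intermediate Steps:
$U{\left(P \right)} = \left(-10 + P\right) \left(-8 + P\right)$ ($U{\left(P \right)} = \left(-8 + P\right) \left(-10 + P\right) = \left(-10 + P\right) \left(-8 + P\right)$)
$y{\left(E \right)} = 80 + 2 E^{2} + 568 E$ ($y{\left(E \right)} = \left(E^{2} + 586 E\right) + \left(80 + E^{2} - 18 E\right) = 80 + 2 E^{2} + 568 E$)
$t = - \frac{848219}{249871}$ ($t = -4 + \frac{109226 + 42039}{86151 + 163720} = -4 + \frac{151265}{249871} = - \frac{848219}{249871} \approx -3.3946$)
$\sqrt{y{\left(-705 \right)} + t} = \sqrt{\left(80 + 2 \left(-705\right)^{2} + 568 \left(-705\right)\right) - \frac{848219}{249871}} = \sqrt{\left(80 + 2 \cdot 497025 - 400440\right) - \frac{848219}{249871}} = \sqrt{\left(80 + 994050 - 400440\right) - \frac{848219}{249871}} = \sqrt{593690 - \frac{848219}{249871}} = \sqrt{\frac{148345065771}{249871}} = \frac{\sqrt{37067129929265541}}{249871}$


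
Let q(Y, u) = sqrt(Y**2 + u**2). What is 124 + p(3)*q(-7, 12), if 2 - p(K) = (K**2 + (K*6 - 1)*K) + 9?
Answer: 124 - 67*sqrt(193) ≈ -806.79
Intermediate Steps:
p(K) = -7 - K**2 - K*(-1 + 6*K) (p(K) = 2 - ((K**2 + (K*6 - 1)*K) + 9) = 2 - ((K**2 + (6*K - 1)*K) + 9) = 2 - ((K**2 + (-1 + 6*K)*K) + 9) = 2 - ((K**2 + K*(-1 + 6*K)) + 9) = 2 - (9 + K**2 + K*(-1 + 6*K)) = 2 + (-9 - K**2 - K*(-1 + 6*K)) = -7 - K**2 - K*(-1 + 6*K))
124 + p(3)*q(-7, 12) = 124 + (-7 + 3 - 7*3**2)*sqrt((-7)**2 + 12**2) = 124 + (-7 + 3 - 7*9)*sqrt(49 + 144) = 124 + (-7 + 3 - 63)*sqrt(193) = 124 - 67*sqrt(193)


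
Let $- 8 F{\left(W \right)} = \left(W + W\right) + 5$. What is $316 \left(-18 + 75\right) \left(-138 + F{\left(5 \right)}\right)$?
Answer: $- \frac{5038857}{2} \approx -2.5194 \cdot 10^{6}$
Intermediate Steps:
$F{\left(W \right)} = - \frac{5}{8} - \frac{W}{4}$ ($F{\left(W \right)} = - \frac{\left(W + W\right) + 5}{8} = - \frac{2 W + 5}{8} = - \frac{5 + 2 W}{8} = - \frac{5}{8} - \frac{W}{4}$)
$316 \left(-18 + 75\right) \left(-138 + F{\left(5 \right)}\right) = 316 \left(-18 + 75\right) \left(-138 - \frac{15}{8}\right) = 316 \cdot 57 \left(-138 - \frac{15}{8}\right) = 316 \cdot 57 \left(- \frac{1119}{8}\right) = 316 \left(- \frac{63783}{8}\right) = - \frac{5038857}{2}$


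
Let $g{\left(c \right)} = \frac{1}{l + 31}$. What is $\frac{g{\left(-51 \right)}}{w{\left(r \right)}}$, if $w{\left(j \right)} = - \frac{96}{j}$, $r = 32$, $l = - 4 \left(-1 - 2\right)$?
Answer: $- \frac{1}{129} \approx -0.0077519$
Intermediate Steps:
$l = 12$ ($l = \left(-4\right) \left(-3\right) = 12$)
$g{\left(c \right)} = \frac{1}{43}$ ($g{\left(c \right)} = \frac{1}{12 + 31} = \frac{1}{43}$)
$\frac{g{\left(-51 \right)}}{w{\left(r \right)}} = \frac{1}{43 \left(- \frac{96}{32}\right)} = \frac{1}{43 \left(\left(-96\right) \frac{1}{32}\right)} = \frac{1}{43 \left(-3\right)} = \frac{1}{43} \left(- \frac{1}{3}\right) = - \frac{1}{129}$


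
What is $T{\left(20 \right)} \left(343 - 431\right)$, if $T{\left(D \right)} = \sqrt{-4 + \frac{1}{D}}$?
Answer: $- \frac{44 i \sqrt{395}}{5} \approx - 174.9 i$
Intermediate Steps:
$T{\left(20 \right)} \left(343 - 431\right) = \sqrt{-4 + \frac{1}{20}} \left(343 - 431\right) = \sqrt{-4 + \frac{1}{20}} \left(-88\right) = \sqrt{- \frac{79}{20}} \left(-88\right) = \frac{i \sqrt{395}}{10} \left(-88\right) = - \frac{44 i \sqrt{395}}{5}$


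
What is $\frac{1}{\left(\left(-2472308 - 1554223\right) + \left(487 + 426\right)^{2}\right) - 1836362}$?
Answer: $- \frac{1}{5029324} \approx -1.9883 \cdot 10^{-7}$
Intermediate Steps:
$\frac{1}{\left(\left(-2472308 - 1554223\right) + \left(487 + 426\right)^{2}\right) - 1836362} = \frac{1}{\left(-4026531 + 913^{2}\right) - 1836362} = \frac{1}{\left(-4026531 + 833569\right) - 1836362} = \frac{1}{-3192962 - 1836362} = \frac{1}{-5029324} = - \frac{1}{5029324}$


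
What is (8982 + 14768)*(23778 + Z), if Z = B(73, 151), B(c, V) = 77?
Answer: 566556250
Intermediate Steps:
Z = 77
(8982 + 14768)*(23778 + Z) = (8982 + 14768)*(23778 + 77) = 23750*23855 = 566556250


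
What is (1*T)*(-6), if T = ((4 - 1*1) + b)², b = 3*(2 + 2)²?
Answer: -15606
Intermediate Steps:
b = 48 (b = 3*4² = 3*16 = 48)
T = 2601 (T = ((4 - 1*1) + 48)² = ((4 - 1) + 48)² = (3 + 48)² = 51² = 2601)
(1*T)*(-6) = (1*2601)*(-6) = 2601*(-6) = -15606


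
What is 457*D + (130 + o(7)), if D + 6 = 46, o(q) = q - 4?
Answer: 18413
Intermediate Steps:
o(q) = -4 + q
D = 40 (D = -6 + 46 = 40)
457*D + (130 + o(7)) = 457*40 + (130 + (-4 + 7)) = 18280 + (130 + 3) = 18280 + 133 = 18413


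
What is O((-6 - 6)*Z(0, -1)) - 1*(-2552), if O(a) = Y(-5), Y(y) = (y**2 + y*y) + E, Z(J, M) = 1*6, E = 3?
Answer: 2605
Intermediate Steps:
Z(J, M) = 6
Y(y) = 3 + 2*y**2 (Y(y) = (y**2 + y*y) + 3 = (y**2 + y**2) + 3 = 2*y**2 + 3 = 3 + 2*y**2)
O(a) = 53 (O(a) = 3 + 2*(-5)**2 = 3 + 2*25 = 3 + 50 = 53)
O((-6 - 6)*Z(0, -1)) - 1*(-2552) = 53 - 1*(-2552) = 53 + 2552 = 2605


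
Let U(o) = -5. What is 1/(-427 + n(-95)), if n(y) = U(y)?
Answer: -1/432 ≈ -0.0023148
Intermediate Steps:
n(y) = -5
1/(-427 + n(-95)) = 1/(-427 - 5) = 1/(-432) = -1/432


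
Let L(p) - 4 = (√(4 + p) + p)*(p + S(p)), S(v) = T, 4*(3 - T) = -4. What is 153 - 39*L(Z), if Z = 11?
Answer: -6438 - 585*√15 ≈ -8703.7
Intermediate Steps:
T = 4 (T = 3 - ¼*(-4) = 3 + 1 = 4)
S(v) = 4
L(p) = 4 + (4 + p)*(p + √(4 + p)) (L(p) = 4 + (√(4 + p) + p)*(p + 4) = 4 + (p + √(4 + p))*(4 + p) = 4 + (4 + p)*(p + √(4 + p)))
153 - 39*L(Z) = 153 - 39*(4 + 11² + 4*11 + 4*√(4 + 11) + 11*√(4 + 11)) = 153 - 39*(4 + 121 + 44 + 4*√15 + 11*√15) = 153 - 39*(169 + 15*√15) = 153 + (-6591 - 585*√15) = -6438 - 585*√15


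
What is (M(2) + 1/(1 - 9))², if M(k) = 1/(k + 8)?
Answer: 1/1600 ≈ 0.00062500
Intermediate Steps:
M(k) = 1/(8 + k)
(M(2) + 1/(1 - 9))² = (1/(8 + 2) + 1/(1 - 9))² = (1/10 + 1/(-8))² = (⅒ - ⅛)² = (-1/40)² = 1/1600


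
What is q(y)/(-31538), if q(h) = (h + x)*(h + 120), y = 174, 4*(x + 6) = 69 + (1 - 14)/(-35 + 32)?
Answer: -2107/1213 ≈ -1.7370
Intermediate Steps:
x = 37/3 (x = -6 + (69 + (1 - 14)/(-35 + 32))/4 = -6 + (69 - 13/(-3))/4 = -6 + (69 - 13*(-⅓))/4 = -6 + (69 + 13/3)/4 = -6 + (¼)*(220/3) = -6 + 55/3 = 37/3 ≈ 12.333)
q(h) = (120 + h)*(37/3 + h) (q(h) = (h + 37/3)*(h + 120) = (37/3 + h)*(120 + h) = (120 + h)*(37/3 + h))
q(y)/(-31538) = (1480 + 174² + (397/3)*174)/(-31538) = (1480 + 30276 + 23026)*(-1/31538) = 54782*(-1/31538) = -2107/1213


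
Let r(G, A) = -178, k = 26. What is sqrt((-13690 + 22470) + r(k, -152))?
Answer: sqrt(8602) ≈ 92.747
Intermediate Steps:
sqrt((-13690 + 22470) + r(k, -152)) = sqrt((-13690 + 22470) - 178) = sqrt(8780 - 178) = sqrt(8602)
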